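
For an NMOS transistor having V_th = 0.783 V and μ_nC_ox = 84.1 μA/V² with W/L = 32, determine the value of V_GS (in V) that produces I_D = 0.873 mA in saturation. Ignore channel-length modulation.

k_n = μ_nC_ox · (W/L) = 2.691 mA/V².
In saturation I_D = ½ k_n (V_GS − V_th)², so V_GS − V_th = √(2 I_D / k_n) = √(2 × 0.873 / 2.691) = 0.805 V.
V_GS = 0.783 + 0.805 = 1.59 V.

V_GS = 1.59 V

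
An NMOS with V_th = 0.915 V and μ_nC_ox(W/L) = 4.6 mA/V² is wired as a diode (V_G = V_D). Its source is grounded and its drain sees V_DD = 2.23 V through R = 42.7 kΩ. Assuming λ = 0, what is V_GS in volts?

With gate tied to drain, V_GS = V_DS ≥ V_GS − V_th, so the device is in saturation.
KCL at the drain: ½ k_n (V_GS − V_th)² = (V_DD − V_GS)/R.
Let x = V_GS − 0.915. Then 98.2 x² + x − 1.315 = 0, giving x = 0.111 V (positive root), so V_GS = 1.03 V.
I_D = (V_DD − V_GS)/R = (2.23 − 1.03) / 42.7 = 0.0282 mA.

V_GS = 1.03 V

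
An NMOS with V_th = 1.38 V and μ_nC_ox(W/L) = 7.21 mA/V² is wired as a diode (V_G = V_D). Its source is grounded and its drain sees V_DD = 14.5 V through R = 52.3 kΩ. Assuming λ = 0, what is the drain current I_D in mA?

With gate tied to drain, V_GS = V_DS ≥ V_GS − V_th, so the device is in saturation.
KCL at the drain: ½ k_n (V_GS − V_th)² = (V_DD − V_GS)/R.
Let x = V_GS − 1.38. Then 189 x² + x − 13.12 = 0, giving x = 0.261 V (positive root), so V_GS = 1.64 V.
I_D = (V_DD − V_GS)/R = (14.5 − 1.64) / 52.3 = 0.246 mA.

I_D = 0.246 mA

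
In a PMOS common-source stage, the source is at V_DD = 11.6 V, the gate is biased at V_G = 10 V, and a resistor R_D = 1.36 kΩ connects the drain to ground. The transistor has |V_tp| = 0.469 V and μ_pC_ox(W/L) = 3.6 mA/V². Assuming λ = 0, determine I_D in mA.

I_D = 2.30 mA

V_SG = V_DD − V_G = 11.6 − 10 = 1.6 V, so V_ov = 1.6 − 0.469 = 1.13 V.
Assume saturation: I_D = ½ k_p V_ov² = 0.5 × 3.6 × 1.13² = 2.3 mA, giving V_SD = V_DD − I_D R_D = 11.6 − 2.3 × 1.36 = 8.47 V.
V_SD = 8.47 V ≥ V_ov = 1.13 V, confirming saturation.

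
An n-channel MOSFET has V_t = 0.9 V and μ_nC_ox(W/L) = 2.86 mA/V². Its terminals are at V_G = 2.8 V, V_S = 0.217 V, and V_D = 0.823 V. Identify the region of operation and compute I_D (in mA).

Triode; I_D = 2.39 mA

V_GS = V_G − V_S = 2.8 − 0.217 = 2.58 V; V_DS = V_D − V_S = 0.823 − 0.217 = 0.606 V.
V_ov = V_GS − V_t = 2.58 − 0.9 = 1.68 V.
Since V_DS = 0.606 V < V_ov = 1.68 V, the device is in the triode region.
I_D = k_n [V_ov · V_DS − ½ V_DS²] = 2.86 × [1.68 × 0.606 − 0.5 × 0.606²] = 2.39 mA.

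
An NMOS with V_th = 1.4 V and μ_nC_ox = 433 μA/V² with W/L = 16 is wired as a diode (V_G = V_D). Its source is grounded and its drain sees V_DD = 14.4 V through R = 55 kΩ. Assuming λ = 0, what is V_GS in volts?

V_GS = 1.66 V

With gate tied to drain, V_GS = V_DS ≥ V_GS − V_th, so the device is in saturation.
k_n = μ_nC_ox · (W/L) = 6.928 mA/V².
KCL at the drain: ½ k_n (V_GS − V_th)² = (V_DD − V_GS)/R.
Let x = V_GS − 1.4. Then 191 x² + x − 13 = 0, giving x = 0.259 V (positive root), so V_GS = 1.66 V.
I_D = (V_DD − V_GS)/R = (14.4 − 1.66) / 55 = 0.232 mA.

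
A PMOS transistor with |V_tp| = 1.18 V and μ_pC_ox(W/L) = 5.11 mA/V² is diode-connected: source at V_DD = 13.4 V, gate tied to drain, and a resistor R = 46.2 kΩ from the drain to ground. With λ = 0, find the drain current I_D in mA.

With gate tied to drain, V_SG = V_SD ≥ V_SG − |V_tp|, so the device is in saturation.
KCL at the drain: ½ k_p (V_SG − |V_tp|)² = (V_DD − V_SG)/R.
Let x = V_SG − 1.18. Then 118 x² + x − 12.22 = 0, giving x = 0.318 V (positive root), so V_SG = 1.5 V.
I_D = (V_DD − V_SG)/R = (13.4 − 1.5) / 46.2 = 0.258 mA.

I_D = 0.258 mA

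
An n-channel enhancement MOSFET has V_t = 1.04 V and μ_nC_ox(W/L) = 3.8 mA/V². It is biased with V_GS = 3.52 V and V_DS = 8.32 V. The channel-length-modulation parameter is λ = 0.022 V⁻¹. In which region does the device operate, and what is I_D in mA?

V_ov = V_GS − V_t = 3.52 − 1.04 = 2.48 V.
Since V_DS = 8.32 V ≥ V_ov = 2.48 V, the device is in saturation.
I_D = ½ k_n V_ov² (1 + λ V_DS) = 0.5 × 3.8 × 2.48² × (1 + 0.022 × 8.32) = 13.8 mA.

Saturation; I_D = 13.8 mA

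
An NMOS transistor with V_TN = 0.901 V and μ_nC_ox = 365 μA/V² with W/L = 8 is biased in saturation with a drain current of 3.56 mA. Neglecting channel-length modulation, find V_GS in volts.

k_n = μ_nC_ox · (W/L) = 2.92 mA/V².
In saturation I_D = ½ k_n (V_GS − V_TN)², so V_GS − V_TN = √(2 I_D / k_n) = √(2 × 3.56 / 2.92) = 1.56 V.
V_GS = 0.901 + 1.56 = 2.46 V.

V_GS = 2.46 V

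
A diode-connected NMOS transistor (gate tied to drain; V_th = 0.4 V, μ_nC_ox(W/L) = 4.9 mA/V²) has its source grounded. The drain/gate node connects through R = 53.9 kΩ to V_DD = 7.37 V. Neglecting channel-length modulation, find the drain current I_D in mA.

I_D = 0.125 mA

With gate tied to drain, V_GS = V_DS ≥ V_GS − V_th, so the device is in saturation.
KCL at the drain: ½ k_n (V_GS − V_th)² = (V_DD − V_GS)/R.
Let x = V_GS − 0.4. Then 132 x² + x − 6.97 = 0, giving x = 0.226 V (positive root), so V_GS = 0.626 V.
I_D = (V_DD − V_GS)/R = (7.37 − 0.626) / 53.9 = 0.125 mA.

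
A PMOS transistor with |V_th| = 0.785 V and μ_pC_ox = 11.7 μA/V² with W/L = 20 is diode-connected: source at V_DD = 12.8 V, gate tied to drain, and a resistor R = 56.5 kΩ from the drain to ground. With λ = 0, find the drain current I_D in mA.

With gate tied to drain, V_SG = V_SD ≥ V_SG − |V_th|, so the device is in saturation.
k_p = μ_pC_ox · (W/L) = 0.234 mA/V².
KCL at the drain: ½ k_p (V_SG − |V_th|)² = (V_DD − V_SG)/R.
Let x = V_SG − 0.785. Then 6.61 x² + x − 12.02 = 0, giving x = 1.27 V (positive root), so V_SG = 2.06 V.
I_D = (V_DD − V_SG)/R = (12.8 − 2.06) / 56.5 = 0.19 mA.

I_D = 0.190 mA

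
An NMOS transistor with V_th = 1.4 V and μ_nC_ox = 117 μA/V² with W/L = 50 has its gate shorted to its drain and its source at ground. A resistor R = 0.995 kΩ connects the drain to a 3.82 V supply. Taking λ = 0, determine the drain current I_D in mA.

I_D = 1.67 mA

With gate tied to drain, V_GS = V_DS ≥ V_GS − V_th, so the device is in saturation.
k_n = μ_nC_ox · (W/L) = 5.85 mA/V².
KCL at the drain: ½ k_n (V_GS − V_th)² = (V_DD − V_GS)/R.
Let x = V_GS − 1.4. Then 2.91 x² + x − 2.42 = 0, giving x = 0.756 V (positive root), so V_GS = 2.16 V.
I_D = (V_DD − V_GS)/R = (3.82 − 2.16) / 0.995 = 1.67 mA.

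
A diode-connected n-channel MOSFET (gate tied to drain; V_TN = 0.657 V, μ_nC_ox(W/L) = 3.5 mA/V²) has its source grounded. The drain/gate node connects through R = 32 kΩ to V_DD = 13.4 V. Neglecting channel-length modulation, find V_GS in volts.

With gate tied to drain, V_GS = V_DS ≥ V_GS − V_TN, so the device is in saturation.
KCL at the drain: ½ k_n (V_GS − V_TN)² = (V_DD − V_GS)/R.
Let x = V_GS − 0.657. Then 56 x² + x − 12.74 = 0, giving x = 0.468 V (positive root), so V_GS = 1.13 V.
I_D = (V_DD − V_GS)/R = (13.4 − 1.13) / 32 = 0.384 mA.

V_GS = 1.13 V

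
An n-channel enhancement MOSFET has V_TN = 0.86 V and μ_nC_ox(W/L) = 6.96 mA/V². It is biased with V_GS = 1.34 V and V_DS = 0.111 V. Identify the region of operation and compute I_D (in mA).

V_ov = V_GS − V_TN = 1.34 − 0.86 = 0.48 V.
Since V_DS = 0.111 V < V_ov = 0.48 V, the device is in the triode region.
I_D = k_n [V_ov · V_DS − ½ V_DS²] = 6.96 × [0.48 × 0.111 − 0.5 × 0.111²] = 0.328 mA.

Triode; I_D = 0.328 mA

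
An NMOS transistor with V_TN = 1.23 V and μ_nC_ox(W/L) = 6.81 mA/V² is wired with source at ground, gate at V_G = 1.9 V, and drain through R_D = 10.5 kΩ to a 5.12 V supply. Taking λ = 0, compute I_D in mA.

I_D = 0.477 mA

V_GS = V_G = 1.9 V, so V_ov = 1.9 − 1.23 = 0.67 V.
Assume saturation: I_D = ½ k_n V_ov² = 0.5 × 6.81 × 0.67² = 1.53 mA, giving V_DS = V_DD − I_D R_D = 5.12 − 1.53 × 10.5 = -10.9 V.
But -10.9 V < V_ov = 0.67 V, so the device is actually in triode.
In triode I_D = k_n[V_ov V_DS − ½ V_DS²] and I_D = (V_DD − V_DS)/R_D. Equating: 35.8 V_DS² − 48.91 V_DS + 5.12 = 0, giving V_DS = 0.114 V (the root below V_ov).
I_D = (5.12 − 0.114) / 10.5 = 0.477 mA.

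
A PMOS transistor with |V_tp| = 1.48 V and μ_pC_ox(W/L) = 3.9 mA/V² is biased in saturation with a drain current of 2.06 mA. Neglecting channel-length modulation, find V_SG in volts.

V_SG = 2.51 V

In saturation I_D = ½ k_p (V_SG − |V_tp|)², so V_SG − |V_tp| = √(2 I_D / k_p) = √(2 × 2.06 / 3.9) = 1.03 V.
V_SG = 1.48 + 1.03 = 2.51 V.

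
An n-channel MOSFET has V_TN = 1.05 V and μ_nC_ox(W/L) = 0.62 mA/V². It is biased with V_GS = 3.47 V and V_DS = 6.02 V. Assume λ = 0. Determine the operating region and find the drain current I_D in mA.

V_ov = V_GS − V_TN = 3.47 − 1.05 = 2.42 V.
Since V_DS = 6.02 V ≥ V_ov = 2.42 V, the device is in saturation.
I_D = ½ k_n V_ov² = 0.5 × 0.62 × 2.42² = 1.82 mA.

Saturation; I_D = 1.82 mA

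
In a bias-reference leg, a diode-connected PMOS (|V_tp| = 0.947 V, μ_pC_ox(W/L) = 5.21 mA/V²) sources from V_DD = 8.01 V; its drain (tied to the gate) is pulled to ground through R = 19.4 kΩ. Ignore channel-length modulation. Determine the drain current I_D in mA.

With gate tied to drain, V_SG = V_SD ≥ V_SG − |V_tp|, so the device is in saturation.
KCL at the drain: ½ k_p (V_SG − |V_tp|)² = (V_DD − V_SG)/R.
Let x = V_SG − 0.947. Then 50.5 x² + x − 7.063 = 0, giving x = 0.364 V (positive root), so V_SG = 1.31 V.
I_D = (V_DD − V_SG)/R = (8.01 − 1.31) / 19.4 = 0.345 mA.

I_D = 0.345 mA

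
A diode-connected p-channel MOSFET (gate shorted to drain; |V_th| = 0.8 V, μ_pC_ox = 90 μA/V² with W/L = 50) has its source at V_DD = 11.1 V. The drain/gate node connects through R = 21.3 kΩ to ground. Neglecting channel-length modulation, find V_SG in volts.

V_SG = 1.25 V

With gate tied to drain, V_SG = V_SD ≥ V_SG − |V_th|, so the device is in saturation.
k_p = μ_pC_ox · (W/L) = 4.5 mA/V².
KCL at the drain: ½ k_p (V_SG − |V_th|)² = (V_DD − V_SG)/R.
Let x = V_SG − 0.8. Then 47.9 x² + x − 10.3 = 0, giving x = 0.453 V (positive root), so V_SG = 1.25 V.
I_D = (V_DD − V_SG)/R = (11.1 − 1.25) / 21.3 = 0.462 mA.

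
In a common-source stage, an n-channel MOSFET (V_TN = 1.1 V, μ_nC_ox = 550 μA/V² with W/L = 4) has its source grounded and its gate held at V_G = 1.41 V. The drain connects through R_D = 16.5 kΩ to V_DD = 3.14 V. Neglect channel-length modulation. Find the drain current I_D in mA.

V_GS = V_G = 1.41 V, so V_ov = 1.41 − 1.1 = 0.31 V.
k_n = μ_nC_ox · (W/L) = 2.2 mA/V².
Assume saturation: I_D = ½ k_n V_ov² = 0.5 × 2.2 × 0.31² = 0.106 mA, giving V_DS = V_DD − I_D R_D = 3.14 − 0.106 × 16.5 = 1.4 V.
V_DS = 1.4 V ≥ V_ov = 0.31 V, confirming saturation.

I_D = 0.106 mA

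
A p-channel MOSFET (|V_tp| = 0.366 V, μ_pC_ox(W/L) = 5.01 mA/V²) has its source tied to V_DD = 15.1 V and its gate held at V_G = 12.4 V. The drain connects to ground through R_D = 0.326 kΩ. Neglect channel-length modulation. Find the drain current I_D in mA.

V_SG = V_DD − V_G = 15.1 − 12.4 = 2.7 V, so V_ov = 2.7 − 0.366 = 2.33 V.
Assume saturation: I_D = ½ k_p V_ov² = 0.5 × 5.01 × 2.33² = 13.6 mA, giving V_SD = V_DD − I_D R_D = 15.1 − 13.6 × 0.326 = 10.7 V.
V_SD = 10.7 V ≥ V_ov = 2.33 V, confirming saturation.

I_D = 13.6 mA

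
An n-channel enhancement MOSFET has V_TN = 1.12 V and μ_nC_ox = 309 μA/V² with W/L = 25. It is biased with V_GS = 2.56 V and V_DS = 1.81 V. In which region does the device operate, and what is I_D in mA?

k_n = μ_nC_ox · (W/L) = 7.725 mA/V².
V_ov = V_GS − V_TN = 2.56 − 1.12 = 1.44 V.
Since V_DS = 1.81 V ≥ V_ov = 1.44 V, the device is in saturation.
I_D = ½ k_n V_ov² = 0.5 × 7.725 × 1.44² = 8.01 mA.

Saturation; I_D = 8.01 mA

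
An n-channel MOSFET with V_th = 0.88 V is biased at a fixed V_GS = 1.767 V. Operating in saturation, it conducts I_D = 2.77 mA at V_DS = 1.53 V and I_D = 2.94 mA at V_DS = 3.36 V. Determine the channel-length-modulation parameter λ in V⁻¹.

With V_GS fixed, I_D ∝ (1 + λ V_DS) in saturation, so I_D2/I_D1 = (1 + λ V_DS2)/(1 + λ V_DS1).
2.94/2.77 = 1.061 = (1 + 3.36 λ)/(1 + 1.53 λ).
Solving: λ (I_D1 V_DS2 − I_D2 V_DS1) = I_D2 − I_D1, so λ = (2.94 − 2.77) / (2.77 × 3.36 − 2.94 × 1.53) = 0.17 / 4.81 = 0.0354 V⁻¹.

λ = 0.0354 V⁻¹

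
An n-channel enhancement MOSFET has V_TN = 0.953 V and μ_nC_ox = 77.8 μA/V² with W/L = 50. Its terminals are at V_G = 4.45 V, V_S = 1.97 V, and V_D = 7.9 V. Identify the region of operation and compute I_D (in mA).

Saturation; I_D = 4.54 mA

V_GS = V_G − V_S = 4.45 − 1.97 = 2.48 V; V_DS = V_D − V_S = 7.9 − 1.97 = 5.93 V.
k_n = μ_nC_ox · (W/L) = 3.89 mA/V².
V_ov = V_GS − V_TN = 2.48 − 0.953 = 1.53 V.
Since V_DS = 5.93 V ≥ V_ov = 1.53 V, the device is in saturation.
I_D = ½ k_n V_ov² = 0.5 × 3.89 × 1.53² = 4.54 mA.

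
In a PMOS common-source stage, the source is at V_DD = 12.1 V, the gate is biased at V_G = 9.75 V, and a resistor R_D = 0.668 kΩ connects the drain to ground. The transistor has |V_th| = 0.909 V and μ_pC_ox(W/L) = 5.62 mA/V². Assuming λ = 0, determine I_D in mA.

V_SG = V_DD − V_G = 12.1 − 9.75 = 2.35 V, so V_ov = 2.35 − 0.909 = 1.44 V.
Assume saturation: I_D = ½ k_p V_ov² = 0.5 × 5.62 × 1.44² = 5.83 mA, giving V_SD = V_DD − I_D R_D = 12.1 − 5.83 × 0.668 = 8.2 V.
V_SD = 8.2 V ≥ V_ov = 1.44 V, confirming saturation.

I_D = 5.83 mA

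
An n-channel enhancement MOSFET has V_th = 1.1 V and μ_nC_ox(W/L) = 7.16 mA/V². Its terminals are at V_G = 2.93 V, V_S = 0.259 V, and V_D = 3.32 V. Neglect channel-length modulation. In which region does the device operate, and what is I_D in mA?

V_GS = V_G − V_S = 2.93 − 0.259 = 2.67 V; V_DS = V_D − V_S = 3.32 − 0.259 = 3.06 V.
V_ov = V_GS − V_th = 2.67 − 1.1 = 1.57 V.
Since V_DS = 3.06 V ≥ V_ov = 1.57 V, the device is in saturation.
I_D = ½ k_n V_ov² = 0.5 × 7.16 × 1.57² = 8.84 mA.

Saturation; I_D = 8.84 mA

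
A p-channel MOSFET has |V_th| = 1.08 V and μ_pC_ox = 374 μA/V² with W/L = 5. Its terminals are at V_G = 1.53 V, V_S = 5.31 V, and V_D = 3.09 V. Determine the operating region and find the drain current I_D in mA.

Triode; I_D = 6.60 mA

V_SG = V_S − V_G = 5.31 − 1.53 = 3.78 V; V_SD = V_S − V_D = 5.31 − 3.09 = 2.22 V.
k_p = μ_pC_ox · (W/L) = 1.87 mA/V².
V_ov = V_SG − |V_th| = 3.78 − 1.08 = 2.7 V.
Since V_SD = 2.22 V < V_ov = 2.7 V, the device is in the triode region.
I_D = k_p [V_ov · V_SD − ½ V_SD²] = 1.87 × [2.7 × 2.22 − 0.5 × 2.22²] = 6.6 mA.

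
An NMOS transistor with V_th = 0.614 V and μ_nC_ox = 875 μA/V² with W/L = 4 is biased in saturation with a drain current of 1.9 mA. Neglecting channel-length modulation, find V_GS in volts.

k_n = μ_nC_ox · (W/L) = 3.5 mA/V².
In saturation I_D = ½ k_n (V_GS − V_th)², so V_GS − V_th = √(2 I_D / k_n) = √(2 × 1.9 / 3.5) = 1.04 V.
V_GS = 0.614 + 1.04 = 1.66 V.

V_GS = 1.66 V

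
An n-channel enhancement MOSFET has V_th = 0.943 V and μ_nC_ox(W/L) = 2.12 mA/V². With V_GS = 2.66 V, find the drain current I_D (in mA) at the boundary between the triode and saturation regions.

At the boundary V_DS = V_ov = V_GS − V_th = 2.66 − 0.943 = 1.72 V.
I_D = ½ k_n V_ov² = 0.5 × 2.12 × 1.72² = 3.12 mA.

I_D = 3.12 mA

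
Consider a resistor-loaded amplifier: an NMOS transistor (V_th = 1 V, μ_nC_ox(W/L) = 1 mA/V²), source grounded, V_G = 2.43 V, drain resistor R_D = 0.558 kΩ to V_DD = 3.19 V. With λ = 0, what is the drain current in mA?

I_D = 1.02 mA

V_GS = V_G = 2.43 V, so V_ov = 2.43 − 1 = 1.43 V.
Assume saturation: I_D = ½ k_n V_ov² = 0.5 × 1 × 1.43² = 1.02 mA, giving V_DS = V_DD − I_D R_D = 3.19 − 1.02 × 0.558 = 2.62 V.
V_DS = 2.62 V ≥ V_ov = 1.43 V, confirming saturation.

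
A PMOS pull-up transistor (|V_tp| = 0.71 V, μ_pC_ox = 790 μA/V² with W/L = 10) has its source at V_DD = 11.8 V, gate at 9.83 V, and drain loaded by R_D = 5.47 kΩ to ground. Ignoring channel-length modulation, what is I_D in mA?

V_SG = V_DD − V_G = 11.8 − 9.83 = 1.97 V, so V_ov = 1.97 − 0.71 = 1.26 V.
k_p = μ_pC_ox · (W/L) = 7.9 mA/V².
Assume saturation: I_D = ½ k_p V_ov² = 0.5 × 7.9 × 1.26² = 6.27 mA, giving V_SD = V_DD − I_D R_D = 11.8 − 6.27 × 5.47 = -22.5 V.
But -22.5 V < V_ov = 1.26 V, so the device is actually in triode.
In triode I_D = k_p[V_ov V_SD − ½ V_SD²] and I_D = (V_DD − V_SD)/R_D. Equating: 21.6 V_SD² − 55.45 V_SD + 11.8 = 0, giving V_SD = 0.234 V (the root below V_ov).
I_D = (11.8 − 0.234) / 5.47 = 2.11 mA.

I_D = 2.11 mA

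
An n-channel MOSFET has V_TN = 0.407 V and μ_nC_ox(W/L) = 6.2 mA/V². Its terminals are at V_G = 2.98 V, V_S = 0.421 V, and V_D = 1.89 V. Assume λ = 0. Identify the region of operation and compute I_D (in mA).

V_GS = V_G − V_S = 2.98 − 0.421 = 2.56 V; V_DS = V_D − V_S = 1.89 − 0.421 = 1.47 V.
V_ov = V_GS − V_TN = 2.56 − 0.407 = 2.15 V.
Since V_DS = 1.47 V < V_ov = 2.15 V, the device is in the triode region.
I_D = k_n [V_ov · V_DS − ½ V_DS²] = 6.2 × [2.15 × 1.47 − 0.5 × 1.47²] = 12.9 mA.

Triode; I_D = 12.9 mA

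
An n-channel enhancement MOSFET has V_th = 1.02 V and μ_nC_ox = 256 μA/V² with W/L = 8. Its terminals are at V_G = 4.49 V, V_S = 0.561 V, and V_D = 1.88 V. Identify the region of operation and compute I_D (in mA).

Triode; I_D = 6.08 mA

V_GS = V_G − V_S = 4.49 − 0.561 = 3.93 V; V_DS = V_D − V_S = 1.88 − 0.561 = 1.32 V.
k_n = μ_nC_ox · (W/L) = 2.048 mA/V².
V_ov = V_GS − V_th = 3.93 − 1.02 = 2.91 V.
Since V_DS = 1.32 V < V_ov = 2.91 V, the device is in the triode region.
I_D = k_n [V_ov · V_DS − ½ V_DS²] = 2.048 × [2.91 × 1.32 − 0.5 × 1.32²] = 6.08 mA.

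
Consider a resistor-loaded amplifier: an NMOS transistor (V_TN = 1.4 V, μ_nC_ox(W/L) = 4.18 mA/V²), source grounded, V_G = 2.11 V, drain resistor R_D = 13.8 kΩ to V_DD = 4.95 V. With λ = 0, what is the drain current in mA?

V_GS = V_G = 2.11 V, so V_ov = 2.11 − 1.4 = 0.71 V.
Assume saturation: I_D = ½ k_n V_ov² = 0.5 × 4.18 × 0.71² = 1.05 mA, giving V_DS = V_DD − I_D R_D = 4.95 − 1.05 × 13.8 = -9.59 V.
But -9.59 V < V_ov = 0.71 V, so the device is actually in triode.
In triode I_D = k_n[V_ov V_DS − ½ V_DS²] and I_D = (V_DD − V_DS)/R_D. Equating: 28.8 V_DS² − 41.96 V_DS + 4.95 = 0, giving V_DS = 0.13 V (the root below V_ov).
I_D = (4.95 − 0.13) / 13.8 = 0.349 mA.

I_D = 0.349 mA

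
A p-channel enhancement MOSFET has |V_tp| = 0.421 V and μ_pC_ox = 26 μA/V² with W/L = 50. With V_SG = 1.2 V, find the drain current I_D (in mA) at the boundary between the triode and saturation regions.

At the boundary V_SD = V_ov = V_SG − |V_tp| = 1.2 − 0.421 = 0.779 V.
k_p = μ_pC_ox · (W/L) = 1.3 mA/V².
I_D = ½ k_p V_ov² = 0.5 × 1.3 × 0.779² = 0.394 mA.

I_D = 0.394 mA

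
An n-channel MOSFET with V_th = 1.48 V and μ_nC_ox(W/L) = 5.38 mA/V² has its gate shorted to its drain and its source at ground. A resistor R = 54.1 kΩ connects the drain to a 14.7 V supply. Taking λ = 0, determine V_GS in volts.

V_GS = 1.78 V

With gate tied to drain, V_GS = V_DS ≥ V_GS − V_th, so the device is in saturation.
KCL at the drain: ½ k_n (V_GS − V_th)² = (V_DD − V_GS)/R.
Let x = V_GS − 1.48. Then 146 x² + x − 13.22 = 0, giving x = 0.298 V (positive root), so V_GS = 1.78 V.
I_D = (V_DD − V_GS)/R = (14.7 − 1.78) / 54.1 = 0.239 mA.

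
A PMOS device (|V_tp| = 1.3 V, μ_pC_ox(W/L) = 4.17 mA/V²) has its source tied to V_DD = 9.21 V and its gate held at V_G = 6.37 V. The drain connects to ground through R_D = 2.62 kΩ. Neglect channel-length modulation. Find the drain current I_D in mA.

I_D = 3.27 mA

V_SG = V_DD − V_G = 9.21 − 6.37 = 2.84 V, so V_ov = 2.84 − 1.3 = 1.54 V.
Assume saturation: I_D = ½ k_p V_ov² = 0.5 × 4.17 × 1.54² = 4.94 mA, giving V_SD = V_DD − I_D R_D = 9.21 − 4.94 × 2.62 = -3.75 V.
But -3.75 V < V_ov = 1.54 V, so the device is actually in triode.
In triode I_D = k_p[V_ov V_SD − ½ V_SD²] and I_D = (V_DD − V_SD)/R_D. Equating: 5.46 V_SD² − 17.83 V_SD + 9.21 = 0, giving V_SD = 0.644 V (the root below V_ov).
I_D = (9.21 − 0.644) / 2.62 = 3.27 mA.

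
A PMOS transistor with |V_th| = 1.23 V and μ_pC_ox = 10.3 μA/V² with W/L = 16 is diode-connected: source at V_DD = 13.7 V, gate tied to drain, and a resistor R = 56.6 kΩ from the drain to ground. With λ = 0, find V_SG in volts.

V_SG = 2.76 V

With gate tied to drain, V_SG = V_SD ≥ V_SG − |V_th|, so the device is in saturation.
k_p = μ_pC_ox · (W/L) = 0.1648 mA/V².
KCL at the drain: ½ k_p (V_SG − |V_th|)² = (V_DD − V_SG)/R.
Let x = V_SG − 1.23. Then 4.66 x² + x − 12.47 = 0, giving x = 1.53 V (positive root), so V_SG = 2.76 V.
I_D = (V_DD − V_SG)/R = (13.7 − 2.76) / 56.6 = 0.193 mA.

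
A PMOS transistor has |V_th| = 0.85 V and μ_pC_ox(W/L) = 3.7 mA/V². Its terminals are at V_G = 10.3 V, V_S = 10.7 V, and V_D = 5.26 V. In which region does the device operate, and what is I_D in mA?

Cutoff; I_D = 0 mA

V_SG = V_S − V_G = 10.7 − 10.3 = 0.4 V; V_SD = V_S − V_D = 10.7 − 5.26 = 5.44 V.
V_SG = 0.4 V < |V_th| = 0.85 V, so the transistor is in cutoff.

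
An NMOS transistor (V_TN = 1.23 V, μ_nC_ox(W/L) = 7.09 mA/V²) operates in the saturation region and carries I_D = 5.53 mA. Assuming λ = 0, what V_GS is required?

In saturation I_D = ½ k_n (V_GS − V_TN)², so V_GS − V_TN = √(2 I_D / k_n) = √(2 × 5.53 / 7.09) = 1.25 V.
V_GS = 1.23 + 1.25 = 2.48 V.

V_GS = 2.48 V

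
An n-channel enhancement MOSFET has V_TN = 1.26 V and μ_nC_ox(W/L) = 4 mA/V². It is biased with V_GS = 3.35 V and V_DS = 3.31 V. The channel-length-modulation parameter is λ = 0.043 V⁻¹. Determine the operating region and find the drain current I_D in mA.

Saturation; I_D = 9.98 mA

V_ov = V_GS − V_TN = 3.35 − 1.26 = 2.09 V.
Since V_DS = 3.31 V ≥ V_ov = 2.09 V, the device is in saturation.
I_D = ½ k_n V_ov² (1 + λ V_DS) = 0.5 × 4 × 2.09² × (1 + 0.043 × 3.31) = 9.98 mA.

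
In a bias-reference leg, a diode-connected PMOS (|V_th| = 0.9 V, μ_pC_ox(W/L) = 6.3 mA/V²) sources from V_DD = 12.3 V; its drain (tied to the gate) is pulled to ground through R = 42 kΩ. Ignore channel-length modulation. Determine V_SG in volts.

V_SG = 1.19 V

With gate tied to drain, V_SG = V_SD ≥ V_SG − |V_th|, so the device is in saturation.
KCL at the drain: ½ k_p (V_SG − |V_th|)² = (V_DD − V_SG)/R.
Let x = V_SG − 0.9. Then 132 x² + x − 11.4 = 0, giving x = 0.29 V (positive root), so V_SG = 1.19 V.
I_D = (V_DD − V_SG)/R = (12.3 − 1.19) / 42 = 0.265 mA.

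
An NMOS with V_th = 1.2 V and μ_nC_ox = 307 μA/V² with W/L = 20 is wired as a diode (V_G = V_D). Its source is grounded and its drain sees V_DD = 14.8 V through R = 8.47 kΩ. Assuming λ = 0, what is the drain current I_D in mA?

With gate tied to drain, V_GS = V_DS ≥ V_GS − V_th, so the device is in saturation.
k_n = μ_nC_ox · (W/L) = 6.14 mA/V².
KCL at the drain: ½ k_n (V_GS − V_th)² = (V_DD − V_GS)/R.
Let x = V_GS − 1.2. Then 26 x² + x − 13.6 = 0, giving x = 0.704 V (positive root), so V_GS = 1.9 V.
I_D = (V_DD − V_GS)/R = (14.8 − 1.9) / 8.47 = 1.52 mA.

I_D = 1.52 mA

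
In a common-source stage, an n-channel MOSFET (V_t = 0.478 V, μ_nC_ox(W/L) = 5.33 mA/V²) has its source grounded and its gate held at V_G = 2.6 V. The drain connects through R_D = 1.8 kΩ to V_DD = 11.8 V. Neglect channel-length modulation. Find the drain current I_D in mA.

I_D = 6.20 mA

V_GS = V_G = 2.6 V, so V_ov = 2.6 − 0.478 = 2.12 V.
Assume saturation: I_D = ½ k_n V_ov² = 0.5 × 5.33 × 2.12² = 12 mA, giving V_DS = V_DD − I_D R_D = 11.8 − 12 × 1.8 = -9.8 V.
But -9.8 V < V_ov = 2.12 V, so the device is actually in triode.
In triode I_D = k_n[V_ov V_DS − ½ V_DS²] and I_D = (V_DD − V_DS)/R_D. Equating: 4.8 V_DS² − 21.36 V_DS + 11.8 = 0, giving V_DS = 0.646 V (the root below V_ov).
I_D = (11.8 − 0.646) / 1.8 = 6.2 mA.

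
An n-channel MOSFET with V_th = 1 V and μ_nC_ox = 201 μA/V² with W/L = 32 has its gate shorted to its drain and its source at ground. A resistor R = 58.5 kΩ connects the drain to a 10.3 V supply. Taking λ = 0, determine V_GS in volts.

V_GS = 1.22 V

With gate tied to drain, V_GS = V_DS ≥ V_GS − V_th, so the device is in saturation.
k_n = μ_nC_ox · (W/L) = 6.432 mA/V².
KCL at the drain: ½ k_n (V_GS − V_th)² = (V_DD − V_GS)/R.
Let x = V_GS − 1. Then 188 x² + x − 9.3 = 0, giving x = 0.22 V (positive root), so V_GS = 1.22 V.
I_D = (V_DD − V_GS)/R = (10.3 − 1.22) / 58.5 = 0.155 mA.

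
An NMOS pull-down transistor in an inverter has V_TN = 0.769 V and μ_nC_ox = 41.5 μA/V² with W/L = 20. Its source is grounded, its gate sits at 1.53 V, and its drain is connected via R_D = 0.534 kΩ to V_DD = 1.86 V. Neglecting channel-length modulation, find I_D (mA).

I_D = 0.240 mA

V_GS = V_G = 1.53 V, so V_ov = 1.53 − 0.769 = 0.761 V.
k_n = μ_nC_ox · (W/L) = 0.83 mA/V².
Assume saturation: I_D = ½ k_n V_ov² = 0.5 × 0.83 × 0.761² = 0.24 mA, giving V_DS = V_DD − I_D R_D = 1.86 − 0.24 × 0.534 = 1.73 V.
V_DS = 1.73 V ≥ V_ov = 0.761 V, confirming saturation.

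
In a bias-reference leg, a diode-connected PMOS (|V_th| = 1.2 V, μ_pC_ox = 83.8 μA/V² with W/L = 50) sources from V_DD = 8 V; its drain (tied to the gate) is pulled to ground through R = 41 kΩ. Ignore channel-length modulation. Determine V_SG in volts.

V_SG = 1.48 V

With gate tied to drain, V_SG = V_SD ≥ V_SG − |V_th|, so the device is in saturation.
k_p = μ_pC_ox · (W/L) = 4.19 mA/V².
KCL at the drain: ½ k_p (V_SG − |V_th|)² = (V_DD − V_SG)/R.
Let x = V_SG − 1.2. Then 85.9 x² + x − 6.8 = 0, giving x = 0.276 V (positive root), so V_SG = 1.48 V.
I_D = (V_DD − V_SG)/R = (8 − 1.48) / 41 = 0.159 mA.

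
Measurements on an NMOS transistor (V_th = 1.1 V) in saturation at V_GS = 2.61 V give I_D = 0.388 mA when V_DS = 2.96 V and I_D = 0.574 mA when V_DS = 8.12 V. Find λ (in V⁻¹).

λ = 0.128 V⁻¹

With V_GS fixed, I_D ∝ (1 + λ V_DS) in saturation, so I_D2/I_D1 = (1 + λ V_DS2)/(1 + λ V_DS1).
0.574/0.388 = 1.479 = (1 + 8.12 λ)/(1 + 2.96 λ).
Solving: λ (I_D1 V_DS2 − I_D2 V_DS1) = I_D2 − I_D1, so λ = (0.574 − 0.388) / (0.388 × 8.12 − 0.574 × 2.96) = 0.186 / 1.45 = 0.128 V⁻¹.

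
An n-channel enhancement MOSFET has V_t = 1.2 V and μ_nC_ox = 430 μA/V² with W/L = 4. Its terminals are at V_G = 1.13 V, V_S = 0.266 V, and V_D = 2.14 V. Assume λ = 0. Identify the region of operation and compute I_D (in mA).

V_GS = V_G − V_S = 1.13 − 0.266 = 0.864 V; V_DS = V_D − V_S = 2.14 − 0.266 = 1.87 V.
V_GS = 0.864 V < V_t = 1.2 V, so the transistor is in cutoff.

Cutoff; I_D = 0 mA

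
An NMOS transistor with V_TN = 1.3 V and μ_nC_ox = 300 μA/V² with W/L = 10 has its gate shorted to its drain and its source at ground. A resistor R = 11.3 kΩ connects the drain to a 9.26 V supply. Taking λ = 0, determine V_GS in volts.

V_GS = 1.96 V

With gate tied to drain, V_GS = V_DS ≥ V_GS − V_TN, so the device is in saturation.
k_n = μ_nC_ox · (W/L) = 3 mA/V².
KCL at the drain: ½ k_n (V_GS − V_TN)² = (V_DD − V_GS)/R.
Let x = V_GS − 1.3. Then 17 x² + x − 7.96 = 0, giving x = 0.656 V (positive root), so V_GS = 1.96 V.
I_D = (V_DD − V_GS)/R = (9.26 − 1.96) / 11.3 = 0.646 mA.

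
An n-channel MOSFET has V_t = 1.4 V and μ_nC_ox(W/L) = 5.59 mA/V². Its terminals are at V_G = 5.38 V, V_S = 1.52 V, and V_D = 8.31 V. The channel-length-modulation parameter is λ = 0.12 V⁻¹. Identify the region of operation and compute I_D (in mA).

Saturation; I_D = 30.7 mA

V_GS = V_G − V_S = 5.38 − 1.52 = 3.86 V; V_DS = V_D − V_S = 8.31 − 1.52 = 6.79 V.
V_ov = V_GS − V_t = 3.86 − 1.4 = 2.46 V.
Since V_DS = 6.79 V ≥ V_ov = 2.46 V, the device is in saturation.
I_D = ½ k_n V_ov² (1 + λ V_DS) = 0.5 × 5.59 × 2.46² × (1 + 0.12 × 6.79) = 30.7 mA.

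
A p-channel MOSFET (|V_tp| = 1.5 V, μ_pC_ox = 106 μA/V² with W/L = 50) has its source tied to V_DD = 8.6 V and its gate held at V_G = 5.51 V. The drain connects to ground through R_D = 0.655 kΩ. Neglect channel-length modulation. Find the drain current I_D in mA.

I_D = 6.70 mA

V_SG = V_DD − V_G = 8.6 − 5.51 = 3.09 V, so V_ov = 3.09 − 1.5 = 1.59 V.
k_p = μ_pC_ox · (W/L) = 5.3 mA/V².
Assume saturation: I_D = ½ k_p V_ov² = 0.5 × 5.3 × 1.59² = 6.7 mA, giving V_SD = V_DD − I_D R_D = 8.6 − 6.7 × 0.655 = 4.21 V.
V_SD = 4.21 V ≥ V_ov = 1.59 V, confirming saturation.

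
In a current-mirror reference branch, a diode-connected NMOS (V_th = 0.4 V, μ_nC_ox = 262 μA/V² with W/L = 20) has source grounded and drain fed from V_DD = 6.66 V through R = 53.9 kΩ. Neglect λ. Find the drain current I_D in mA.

I_D = 0.112 mA

With gate tied to drain, V_GS = V_DS ≥ V_GS − V_th, so the device is in saturation.
k_n = μ_nC_ox · (W/L) = 5.24 mA/V².
KCL at the drain: ½ k_n (V_GS − V_th)² = (V_DD − V_GS)/R.
Let x = V_GS − 0.4. Then 141 x² + x − 6.26 = 0, giving x = 0.207 V (positive root), so V_GS = 0.607 V.
I_D = (V_DD − V_GS)/R = (6.66 − 0.607) / 53.9 = 0.112 mA.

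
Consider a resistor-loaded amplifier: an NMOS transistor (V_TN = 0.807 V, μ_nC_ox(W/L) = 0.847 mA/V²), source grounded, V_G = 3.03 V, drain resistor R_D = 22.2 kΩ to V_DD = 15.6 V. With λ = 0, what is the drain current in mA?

I_D = 0.685 mA

V_GS = V_G = 3.03 V, so V_ov = 3.03 − 0.807 = 2.22 V.
Assume saturation: I_D = ½ k_n V_ov² = 0.5 × 0.847 × 2.22² = 2.09 mA, giving V_DS = V_DD − I_D R_D = 15.6 − 2.09 × 22.2 = -30.9 V.
But -30.9 V < V_ov = 2.22 V, so the device is actually in triode.
In triode I_D = k_n[V_ov V_DS − ½ V_DS²] and I_D = (V_DD − V_DS)/R_D. Equating: 9.4 V_DS² − 42.8 V_DS + 15.6 = 0, giving V_DS = 0.4 V (the root below V_ov).
I_D = (15.6 − 0.4) / 22.2 = 0.685 mA.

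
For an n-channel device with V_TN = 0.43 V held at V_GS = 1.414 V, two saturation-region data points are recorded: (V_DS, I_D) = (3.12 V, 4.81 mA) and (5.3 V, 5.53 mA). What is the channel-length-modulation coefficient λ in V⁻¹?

With V_GS fixed, I_D ∝ (1 + λ V_DS) in saturation, so I_D2/I_D1 = (1 + λ V_DS2)/(1 + λ V_DS1).
5.53/4.81 = 1.15 = (1 + 5.3 λ)/(1 + 3.12 λ).
Solving: λ (I_D1 V_DS2 − I_D2 V_DS1) = I_D2 − I_D1, so λ = (5.53 − 4.81) / (4.81 × 5.3 − 5.53 × 3.12) = 0.72 / 8.24 = 0.0874 V⁻¹.

λ = 0.0874 V⁻¹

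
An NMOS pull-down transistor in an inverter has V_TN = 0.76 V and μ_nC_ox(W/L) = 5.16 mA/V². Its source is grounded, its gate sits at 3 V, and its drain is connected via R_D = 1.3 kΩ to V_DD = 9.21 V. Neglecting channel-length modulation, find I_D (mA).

V_GS = V_G = 3 V, so V_ov = 3 − 0.76 = 2.24 V.
Assume saturation: I_D = ½ k_n V_ov² = 0.5 × 5.16 × 2.24² = 12.9 mA, giving V_DS = V_DD − I_D R_D = 9.21 − 12.9 × 1.3 = -7.62 V.
But -7.62 V < V_ov = 2.24 V, so the device is actually in triode.
In triode I_D = k_n[V_ov V_DS − ½ V_DS²] and I_D = (V_DD − V_DS)/R_D. Equating: 3.35 V_DS² − 16.03 V_DS + 9.21 = 0, giving V_DS = 0.668 V (the root below V_ov).
I_D = (9.21 − 0.668) / 1.3 = 6.57 mA.

I_D = 6.57 mA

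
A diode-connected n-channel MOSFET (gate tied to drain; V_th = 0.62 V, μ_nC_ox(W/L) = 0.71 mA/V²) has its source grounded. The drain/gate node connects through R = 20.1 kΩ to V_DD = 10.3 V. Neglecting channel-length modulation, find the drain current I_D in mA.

With gate tied to drain, V_GS = V_DS ≥ V_GS − V_th, so the device is in saturation.
KCL at the drain: ½ k_n (V_GS − V_th)² = (V_DD − V_GS)/R.
Let x = V_GS − 0.62. Then 7.14 x² + x − 9.68 = 0, giving x = 1.1 V (positive root), so V_GS = 1.72 V.
I_D = (V_DD − V_GS)/R = (10.3 − 1.72) / 20.1 = 0.427 mA.

I_D = 0.427 mA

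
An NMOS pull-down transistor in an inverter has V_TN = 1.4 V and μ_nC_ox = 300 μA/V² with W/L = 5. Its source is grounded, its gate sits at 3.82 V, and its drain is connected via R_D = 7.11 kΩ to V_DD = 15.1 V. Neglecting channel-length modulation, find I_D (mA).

I_D = 2.03 mA

V_GS = V_G = 3.82 V, so V_ov = 3.82 − 1.4 = 2.42 V.
k_n = μ_nC_ox · (W/L) = 1.5 mA/V².
Assume saturation: I_D = ½ k_n V_ov² = 0.5 × 1.5 × 2.42² = 4.39 mA, giving V_DS = V_DD − I_D R_D = 15.1 − 4.39 × 7.11 = -16.1 V.
But -16.1 V < V_ov = 2.42 V, so the device is actually in triode.
In triode I_D = k_n[V_ov V_DS − ½ V_DS²] and I_D = (V_DD − V_DS)/R_D. Equating: 5.33 V_DS² − 26.81 V_DS + 15.1 = 0, giving V_DS = 0.646 V (the root below V_ov).
I_D = (15.1 − 0.646) / 7.11 = 2.03 mA.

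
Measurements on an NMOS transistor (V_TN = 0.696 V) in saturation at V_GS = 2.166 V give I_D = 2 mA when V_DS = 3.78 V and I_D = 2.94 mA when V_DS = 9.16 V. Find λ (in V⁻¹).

λ = 0.130 V⁻¹

With V_GS fixed, I_D ∝ (1 + λ V_DS) in saturation, so I_D2/I_D1 = (1 + λ V_DS2)/(1 + λ V_DS1).
2.94/2 = 1.47 = (1 + 9.16 λ)/(1 + 3.78 λ).
Solving: λ (I_D1 V_DS2 − I_D2 V_DS1) = I_D2 − I_D1, so λ = (2.94 − 2) / (2 × 9.16 − 2.94 × 3.78) = 0.94 / 7.21 = 0.13 V⁻¹.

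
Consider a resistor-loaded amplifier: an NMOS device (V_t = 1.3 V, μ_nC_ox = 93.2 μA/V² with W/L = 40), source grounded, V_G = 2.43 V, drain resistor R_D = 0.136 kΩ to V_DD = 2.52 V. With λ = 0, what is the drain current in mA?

I_D = 2.38 mA

V_GS = V_G = 2.43 V, so V_ov = 2.43 − 1.3 = 1.13 V.
k_n = μ_nC_ox · (W/L) = 3.728 mA/V².
Assume saturation: I_D = ½ k_n V_ov² = 0.5 × 3.728 × 1.13² = 2.38 mA, giving V_DS = V_DD − I_D R_D = 2.52 − 2.38 × 0.136 = 2.2 V.
V_DS = 2.2 V ≥ V_ov = 1.13 V, confirming saturation.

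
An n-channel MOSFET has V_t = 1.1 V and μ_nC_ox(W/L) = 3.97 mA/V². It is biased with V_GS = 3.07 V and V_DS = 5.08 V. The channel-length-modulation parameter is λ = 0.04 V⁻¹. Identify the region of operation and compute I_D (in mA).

Saturation; I_D = 9.27 mA

V_ov = V_GS − V_t = 3.07 − 1.1 = 1.97 V.
Since V_DS = 5.08 V ≥ V_ov = 1.97 V, the device is in saturation.
I_D = ½ k_n V_ov² (1 + λ V_DS) = 0.5 × 3.97 × 1.97² × (1 + 0.04 × 5.08) = 9.27 mA.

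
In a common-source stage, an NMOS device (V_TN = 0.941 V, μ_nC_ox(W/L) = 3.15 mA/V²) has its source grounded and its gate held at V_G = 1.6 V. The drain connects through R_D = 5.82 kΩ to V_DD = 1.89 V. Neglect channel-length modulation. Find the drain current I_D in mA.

V_GS = V_G = 1.6 V, so V_ov = 1.6 − 0.941 = 0.659 V.
Assume saturation: I_D = ½ k_n V_ov² = 0.5 × 3.15 × 0.659² = 0.684 mA, giving V_DS = V_DD − I_D R_D = 1.89 − 0.684 × 5.82 = -2.09 V.
But -2.09 V < V_ov = 0.659 V, so the device is actually in triode.
In triode I_D = k_n[V_ov V_DS − ½ V_DS²] and I_D = (V_DD − V_DS)/R_D. Equating: 9.17 V_DS² − 13.08 V_DS + 1.89 = 0, giving V_DS = 0.163 V (the root below V_ov).
I_D = (1.89 − 0.163) / 5.82 = 0.297 mA.

I_D = 0.297 mA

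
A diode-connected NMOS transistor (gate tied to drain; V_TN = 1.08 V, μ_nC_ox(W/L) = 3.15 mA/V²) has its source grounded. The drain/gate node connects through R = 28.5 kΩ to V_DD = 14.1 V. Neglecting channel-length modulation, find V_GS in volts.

With gate tied to drain, V_GS = V_DS ≥ V_GS − V_TN, so the device is in saturation.
KCL at the drain: ½ k_n (V_GS − V_TN)² = (V_DD − V_GS)/R.
Let x = V_GS − 1.08. Then 44.9 x² + x − 13.02 = 0, giving x = 0.528 V (positive root), so V_GS = 1.61 V.
I_D = (V_DD − V_GS)/R = (14.1 − 1.61) / 28.5 = 0.438 mA.

V_GS = 1.61 V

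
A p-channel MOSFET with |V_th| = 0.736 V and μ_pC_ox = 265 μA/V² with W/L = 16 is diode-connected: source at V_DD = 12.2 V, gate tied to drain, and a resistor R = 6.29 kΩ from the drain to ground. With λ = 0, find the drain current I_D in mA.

I_D = 1.68 mA

With gate tied to drain, V_SG = V_SD ≥ V_SG − |V_th|, so the device is in saturation.
k_p = μ_pC_ox · (W/L) = 4.24 mA/V².
KCL at the drain: ½ k_p (V_SG − |V_th|)² = (V_DD − V_SG)/R.
Let x = V_SG − 0.736. Then 13.3 x² + x − 11.46 = 0, giving x = 0.89 V (positive root), so V_SG = 1.63 V.
I_D = (V_DD − V_SG)/R = (12.2 − 1.63) / 6.29 = 1.68 mA.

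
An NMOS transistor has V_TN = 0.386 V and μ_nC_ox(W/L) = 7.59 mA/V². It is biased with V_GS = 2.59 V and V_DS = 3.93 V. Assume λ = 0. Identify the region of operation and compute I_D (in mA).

V_ov = V_GS − V_TN = 2.59 − 0.386 = 2.2 V.
Since V_DS = 3.93 V ≥ V_ov = 2.2 V, the device is in saturation.
I_D = ½ k_n V_ov² = 0.5 × 7.59 × 2.2² = 18.4 mA.

Saturation; I_D = 18.4 mA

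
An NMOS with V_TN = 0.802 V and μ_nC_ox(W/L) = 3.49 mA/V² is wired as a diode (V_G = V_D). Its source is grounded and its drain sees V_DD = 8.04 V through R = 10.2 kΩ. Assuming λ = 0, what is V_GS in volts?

V_GS = 1.41 V

With gate tied to drain, V_GS = V_DS ≥ V_GS − V_TN, so the device is in saturation.
KCL at the drain: ½ k_n (V_GS − V_TN)² = (V_DD − V_GS)/R.
Let x = V_GS − 0.802. Then 17.8 x² + x − 7.238 = 0, giving x = 0.61 V (positive root), so V_GS = 1.41 V.
I_D = (V_DD − V_GS)/R = (8.04 − 1.41) / 10.2 = 0.65 mA.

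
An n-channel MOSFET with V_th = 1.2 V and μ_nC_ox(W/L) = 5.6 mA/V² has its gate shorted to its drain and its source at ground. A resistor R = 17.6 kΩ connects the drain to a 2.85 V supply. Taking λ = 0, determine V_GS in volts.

With gate tied to drain, V_GS = V_DS ≥ V_GS − V_th, so the device is in saturation.
KCL at the drain: ½ k_n (V_GS − V_th)² = (V_DD − V_GS)/R.
Let x = V_GS − 1.2. Then 49.3 x² + x − 1.65 = 0, giving x = 0.173 V (positive root), so V_GS = 1.37 V.
I_D = (V_DD − V_GS)/R = (2.85 − 1.37) / 17.6 = 0.0839 mA.

V_GS = 1.37 V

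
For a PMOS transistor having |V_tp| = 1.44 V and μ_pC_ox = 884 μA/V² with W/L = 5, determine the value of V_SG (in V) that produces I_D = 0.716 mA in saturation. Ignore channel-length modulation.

k_p = μ_pC_ox · (W/L) = 4.42 mA/V².
In saturation I_D = ½ k_p (V_SG − |V_tp|)², so V_SG − |V_tp| = √(2 I_D / k_p) = √(2 × 0.716 / 4.42) = 0.569 V.
V_SG = 1.44 + 0.569 = 2.01 V.

V_SG = 2.01 V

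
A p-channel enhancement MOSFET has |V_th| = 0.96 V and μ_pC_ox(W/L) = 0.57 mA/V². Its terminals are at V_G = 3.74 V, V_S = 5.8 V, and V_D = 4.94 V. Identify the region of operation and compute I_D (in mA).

V_SG = V_S − V_G = 5.8 − 3.74 = 2.06 V; V_SD = V_S − V_D = 5.8 − 4.94 = 0.86 V.
V_ov = V_SG − |V_th| = 2.06 − 0.96 = 1.1 V.
Since V_SD = 0.86 V < V_ov = 1.1 V, the device is in the triode region.
I_D = k_p [V_ov · V_SD − ½ V_SD²] = 0.57 × [1.1 × 0.86 − 0.5 × 0.86²] = 0.328 mA.

Triode; I_D = 0.328 mA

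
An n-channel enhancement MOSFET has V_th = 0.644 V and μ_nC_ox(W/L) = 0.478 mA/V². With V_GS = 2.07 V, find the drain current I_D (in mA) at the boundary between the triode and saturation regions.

At the boundary V_DS = V_ov = V_GS − V_th = 2.07 − 0.644 = 1.43 V.
I_D = ½ k_n V_ov² = 0.5 × 0.478 × 1.43² = 0.486 mA.

I_D = 0.486 mA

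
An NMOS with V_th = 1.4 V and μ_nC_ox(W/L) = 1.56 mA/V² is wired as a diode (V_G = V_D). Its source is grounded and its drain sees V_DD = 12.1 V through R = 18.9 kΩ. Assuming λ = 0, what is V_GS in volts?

With gate tied to drain, V_GS = V_DS ≥ V_GS − V_th, so the device is in saturation.
KCL at the drain: ½ k_n (V_GS − V_th)² = (V_DD − V_GS)/R.
Let x = V_GS − 1.4. Then 14.7 x² + x − 10.7 = 0, giving x = 0.819 V (positive root), so V_GS = 2.22 V.
I_D = (V_DD − V_GS)/R = (12.1 − 2.22) / 18.9 = 0.523 mA.

V_GS = 2.22 V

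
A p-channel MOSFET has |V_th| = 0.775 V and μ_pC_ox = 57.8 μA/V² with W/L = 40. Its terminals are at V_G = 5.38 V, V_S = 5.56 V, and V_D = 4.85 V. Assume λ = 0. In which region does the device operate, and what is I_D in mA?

Cutoff; I_D = 0 mA

V_SG = V_S − V_G = 5.56 − 5.38 = 0.18 V; V_SD = V_S − V_D = 5.56 − 4.85 = 0.71 V.
V_SG = 0.18 V < |V_th| = 0.775 V, so the transistor is in cutoff.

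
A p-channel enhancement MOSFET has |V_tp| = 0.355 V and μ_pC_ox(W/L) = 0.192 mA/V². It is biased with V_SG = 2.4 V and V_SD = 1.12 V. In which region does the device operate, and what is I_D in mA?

Triode; I_D = 0.319 mA

V_ov = V_SG − |V_tp| = 2.4 − 0.355 = 2.04 V.
Since V_SD = 1.12 V < V_ov = 2.04 V, the device is in the triode region.
I_D = k_p [V_ov · V_SD − ½ V_SD²] = 0.192 × [2.04 × 1.12 − 0.5 × 1.12²] = 0.319 mA.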